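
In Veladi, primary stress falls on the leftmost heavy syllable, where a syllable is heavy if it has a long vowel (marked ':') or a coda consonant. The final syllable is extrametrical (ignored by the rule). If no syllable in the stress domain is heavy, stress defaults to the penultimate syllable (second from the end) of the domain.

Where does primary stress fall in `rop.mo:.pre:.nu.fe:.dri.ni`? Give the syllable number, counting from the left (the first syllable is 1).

1

The final syllable (7, ni) is extrametrical; the stress domain is syllables 1–6.
Weights: 1 rop H, 2 mo: H, 3 pre: H, 4 nu L, 5 fe: H, 6 dri L.
Heavy syllables in the domain: 1, 2, 3, 5. The leftmost is syllable 1 (rop).
Primary stress: syllable 1 → ˈrop.mo:.pre:.nu.fe:.dri.ni.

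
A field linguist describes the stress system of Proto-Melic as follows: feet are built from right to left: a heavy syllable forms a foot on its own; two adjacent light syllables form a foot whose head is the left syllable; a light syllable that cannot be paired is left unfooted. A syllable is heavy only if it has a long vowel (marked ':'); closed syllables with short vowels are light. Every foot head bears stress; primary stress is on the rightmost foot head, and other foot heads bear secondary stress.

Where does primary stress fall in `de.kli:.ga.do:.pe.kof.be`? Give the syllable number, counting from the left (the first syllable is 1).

Weights: 1 de L, 2 kli: H, 3 ga L, 4 do: H, 5 pe L, 6 kof L, 7 be L.
Parse right to left (heavy = foot alone; LL = one foot; stranded L unfooted): de (ˈkli:) ga (ˈdo:) pe (ˈkof.be).
Foot heads: 2, 4, 6.
Primary stress on the rightmost head = syllable 6.
Primary stress: syllable 6 → de.kli:.ga.do:.pe.ˈkof.be.

6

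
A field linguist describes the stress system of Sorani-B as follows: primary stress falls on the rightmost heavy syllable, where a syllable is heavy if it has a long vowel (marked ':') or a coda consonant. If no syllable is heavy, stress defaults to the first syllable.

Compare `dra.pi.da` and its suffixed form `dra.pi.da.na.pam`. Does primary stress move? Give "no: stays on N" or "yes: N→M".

Base `dra.pi.da` (3 syllables):
  Weights: 1 dra L, 2 pi L, 3 da L.
  No heavy syllable in the domain; default to the first syllable = syllable 1.
  → primary stress on syllable 1.
Suffixed `dra.pi.da.na.pam` (5 syllables):
  Weights: 1 dra L, 2 pi L, 3 da L, 4 na L, 5 pam H.
  Heavy syllables in the domain: 5. The rightmost is syllable 5 (pam).
  → primary stress on syllable 5.

yes: 1→5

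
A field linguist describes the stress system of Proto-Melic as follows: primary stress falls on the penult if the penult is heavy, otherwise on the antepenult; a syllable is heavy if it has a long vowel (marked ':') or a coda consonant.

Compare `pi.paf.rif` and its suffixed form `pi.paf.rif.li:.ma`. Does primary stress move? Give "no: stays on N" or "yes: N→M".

Base `pi.paf.rif` (3 syllables):
  Weights: 1 pi L, 2 paf H, 3 rif H.
  The penult (syllable 2, paf) is heavy, so it takes stress.
  → primary stress on syllable 2.
Suffixed `pi.paf.rif.li:.ma` (5 syllables):
  Weights: 3 rif H, 4 li: H, 5 ma L.
  The penult (syllable 4, li:) is heavy, so it takes stress.
  → primary stress on syllable 4.

yes: 2→4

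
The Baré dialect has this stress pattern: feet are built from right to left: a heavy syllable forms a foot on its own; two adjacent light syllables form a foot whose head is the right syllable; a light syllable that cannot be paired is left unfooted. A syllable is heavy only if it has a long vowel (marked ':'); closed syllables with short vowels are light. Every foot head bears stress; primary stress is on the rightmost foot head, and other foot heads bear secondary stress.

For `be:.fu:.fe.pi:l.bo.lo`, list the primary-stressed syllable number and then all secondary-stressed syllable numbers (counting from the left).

Weights: 1 be: H, 2 fu: H, 3 fe L, 4 pi:l H, 5 bo L, 6 lo L.
Parse right to left (heavy = foot alone; LL = one foot; stranded L unfooted): (ˈbe:) (ˈfu:) fe (ˈpi:l) (bo.ˈlo).
Foot heads: 1, 2, 4, 6.
Primary stress on the rightmost head = syllable 6.
Secondary stress on 1, 2, 4: ˌbe:.ˌfu:.fe.ˌpi:l.bo.ˈlo.

primary 6, secondary 1, 2, 4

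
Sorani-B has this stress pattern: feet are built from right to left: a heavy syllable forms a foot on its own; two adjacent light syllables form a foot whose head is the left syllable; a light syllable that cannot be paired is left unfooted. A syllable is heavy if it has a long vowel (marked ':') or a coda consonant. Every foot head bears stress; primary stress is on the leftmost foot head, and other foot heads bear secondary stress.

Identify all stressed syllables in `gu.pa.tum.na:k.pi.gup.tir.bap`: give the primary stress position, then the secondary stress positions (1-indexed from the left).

Weights: 1 gu L, 2 pa L, 3 tum H, 4 na:k H, 5 pi L, 6 gup H, 7 tir H, 8 bap H.
Parse right to left (heavy = foot alone; LL = one foot; stranded L unfooted): (ˈgu.pa) (ˈtum) (ˈna:k) pi (ˈgup) (ˈtir) (ˈbap).
Foot heads: 1, 3, 4, 6, 7, 8.
Primary stress on the leftmost head = syllable 1.
Secondary stress on 3, 4, 6, 7, 8: ˈgu.pa.ˌtum.ˌna:k.pi.ˌgup.ˌtir.ˌbap.

primary 1, secondary 3, 4, 6, 7, 8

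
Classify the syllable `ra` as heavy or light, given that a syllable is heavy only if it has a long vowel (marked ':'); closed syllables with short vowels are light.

light

`ra`: short vowel, open (no coda). Short vowel → light.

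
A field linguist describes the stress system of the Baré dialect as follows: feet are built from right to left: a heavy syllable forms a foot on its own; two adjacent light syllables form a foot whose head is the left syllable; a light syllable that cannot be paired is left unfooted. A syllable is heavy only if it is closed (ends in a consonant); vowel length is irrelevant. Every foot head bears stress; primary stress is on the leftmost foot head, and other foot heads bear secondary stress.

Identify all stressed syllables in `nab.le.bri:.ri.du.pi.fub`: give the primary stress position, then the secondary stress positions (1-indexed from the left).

primary 1, secondary 3, 5, 7

Weights: 1 nab H, 2 le L, 3 bri: L, 4 ri L, 5 du L, 6 pi L, 7 fub H.
Parse right to left (heavy = foot alone; LL = one foot; stranded L unfooted): (ˈnab) le (ˈbri:.ri) (ˈdu.pi) (ˈfub).
Foot heads: 1, 3, 5, 7.
Primary stress on the leftmost head = syllable 1.
Secondary stress on 3, 5, 7: ˈnab.le.ˌbri:.ri.ˌdu.pi.ˌfub.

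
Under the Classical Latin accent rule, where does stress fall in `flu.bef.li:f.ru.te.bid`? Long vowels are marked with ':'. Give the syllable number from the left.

4

Classical Latin: stress the penult if heavy (long vowel or closed), else the antepenult.
Weights: 4 ru L, 5 te L, 6 bid H.
The penult (syllable 5, te) is light, so stress falls on the antepenult (syllable 4, ru).
Stress on syllable 4: flu.bef.li:f.ˈru.te.bid.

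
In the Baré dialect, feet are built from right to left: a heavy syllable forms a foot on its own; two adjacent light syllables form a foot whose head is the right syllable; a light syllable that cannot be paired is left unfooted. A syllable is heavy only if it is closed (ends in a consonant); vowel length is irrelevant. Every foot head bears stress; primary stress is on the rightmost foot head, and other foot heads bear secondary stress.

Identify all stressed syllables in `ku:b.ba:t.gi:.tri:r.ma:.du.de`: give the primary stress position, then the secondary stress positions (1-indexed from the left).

Weights: 1 ku:b H, 2 ba:t H, 3 gi: L, 4 tri:r H, 5 ma: L, 6 du L, 7 de L.
Parse right to left (heavy = foot alone; LL = one foot; stranded L unfooted): (ˈku:b) (ˈba:t) gi: (ˈtri:r) ma: (du.ˈde).
Foot heads: 1, 2, 4, 7.
Primary stress on the rightmost head = syllable 7.
Secondary stress on 1, 2, 4: ˌku:b.ˌba:t.gi:.ˌtri:r.ma:.du.ˈde.

primary 7, secondary 1, 2, 4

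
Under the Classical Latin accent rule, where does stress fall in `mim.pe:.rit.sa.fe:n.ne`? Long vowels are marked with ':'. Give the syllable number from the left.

5

Classical Latin: stress the penult if heavy (long vowel or closed), else the antepenult.
Weights: 4 sa L, 5 fe:n H, 6 ne L.
The penult (syllable 5, fe:n) is heavy, so it takes stress.
Stress on syllable 5: mim.pe:.rit.sa.ˈfe:n.ne.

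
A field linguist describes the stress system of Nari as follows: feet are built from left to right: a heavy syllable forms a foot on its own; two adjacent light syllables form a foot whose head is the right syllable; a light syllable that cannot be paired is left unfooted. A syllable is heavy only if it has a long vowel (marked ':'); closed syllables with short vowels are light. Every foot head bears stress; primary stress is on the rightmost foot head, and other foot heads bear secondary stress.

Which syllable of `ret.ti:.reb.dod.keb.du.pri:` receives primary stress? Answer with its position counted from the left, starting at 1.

7

Weights: 1 ret L, 2 ti: H, 3 reb L, 4 dod L, 5 keb L, 6 du L, 7 pri: H.
Parse left to right (heavy = foot alone; LL = one foot; stranded L unfooted): ret (ˈti:) (reb.ˈdod) (keb.ˈdu) (ˈpri:).
Foot heads: 2, 4, 6, 7.
Primary stress on the rightmost head = syllable 7.
Primary stress: syllable 7 → ret.ti:.reb.dod.keb.du.ˈpri:.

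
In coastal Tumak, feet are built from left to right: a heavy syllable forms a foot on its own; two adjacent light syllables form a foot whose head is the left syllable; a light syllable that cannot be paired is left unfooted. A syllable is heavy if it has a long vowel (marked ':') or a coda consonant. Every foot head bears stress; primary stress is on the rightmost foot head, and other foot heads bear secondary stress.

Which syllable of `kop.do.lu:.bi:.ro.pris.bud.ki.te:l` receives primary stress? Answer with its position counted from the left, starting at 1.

9

Weights: 1 kop H, 2 do L, 3 lu: H, 4 bi: H, 5 ro L, 6 pris H, 7 bud H, 8 ki L, 9 te:l H.
Parse left to right (heavy = foot alone; LL = one foot; stranded L unfooted): (ˈkop) do (ˈlu:) (ˈbi:) ro (ˈpris) (ˈbud) ki (ˈte:l).
Foot heads: 1, 3, 4, 6, 7, 9.
Primary stress on the rightmost head = syllable 9.
Primary stress: syllable 9 → kop.do.lu:.bi:.ro.pris.bud.ki.ˈte:l.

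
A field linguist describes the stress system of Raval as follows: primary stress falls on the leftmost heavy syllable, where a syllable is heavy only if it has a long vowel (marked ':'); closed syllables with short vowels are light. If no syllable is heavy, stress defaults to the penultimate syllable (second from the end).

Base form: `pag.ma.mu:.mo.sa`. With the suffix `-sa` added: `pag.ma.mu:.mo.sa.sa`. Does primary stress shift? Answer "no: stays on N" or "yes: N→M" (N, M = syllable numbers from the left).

no: stays on 3

Base `pag.ma.mu:.mo.sa` (5 syllables):
  Weights: 1 pag L, 2 ma L, 3 mu: H, 4 mo L, 5 sa L.
  Heavy syllables in the domain: 3. The leftmost is syllable 3 (mu:).
  → primary stress on syllable 3.
Suffixed `pag.ma.mu:.mo.sa.sa` (6 syllables):
  Weights: 1 pag L, 2 ma L, 3 mu: H, 4 mo L, 5 sa L, 6 sa L.
  Heavy syllables in the domain: 3. The leftmost is syllable 3 (mu:).
  → primary stress on syllable 3.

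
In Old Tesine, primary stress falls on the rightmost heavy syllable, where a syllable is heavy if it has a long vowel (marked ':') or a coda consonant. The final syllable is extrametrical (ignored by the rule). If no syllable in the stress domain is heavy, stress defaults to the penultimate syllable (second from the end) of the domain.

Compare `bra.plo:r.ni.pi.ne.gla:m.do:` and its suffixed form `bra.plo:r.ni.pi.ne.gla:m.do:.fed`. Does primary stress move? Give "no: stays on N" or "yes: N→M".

Base `bra.plo:r.ni.pi.ne.gla:m.do:` (7 syllables):
  The final syllable (7, do:) is extrametrical; the stress domain is syllables 1–6.
  Weights: 1 bra L, 2 plo:r H, 3 ni L, 4 pi L, 5 ne L, 6 gla:m H.
  Heavy syllables in the domain: 2, 6. The rightmost is syllable 6 (gla:m).
  → primary stress on syllable 6.
Suffixed `bra.plo:r.ni.pi.ne.gla:m.do:.fed` (8 syllables):
  The final syllable (8, fed) is extrametrical; the stress domain is syllables 1–7.
  Weights: 1 bra L, 2 plo:r H, 3 ni L, 4 pi L, 5 ne L, 6 gla:m H, 7 do: H.
  Heavy syllables in the domain: 2, 6, 7. The rightmost is syllable 7 (do:).
  → primary stress on syllable 7.

yes: 6→7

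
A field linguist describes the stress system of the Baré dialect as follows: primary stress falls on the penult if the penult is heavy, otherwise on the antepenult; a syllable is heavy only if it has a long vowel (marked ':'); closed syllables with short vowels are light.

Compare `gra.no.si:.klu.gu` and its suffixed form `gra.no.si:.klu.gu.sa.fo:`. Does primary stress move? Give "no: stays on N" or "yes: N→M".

Base `gra.no.si:.klu.gu` (5 syllables):
  Weights: 3 si: H, 4 klu L, 5 gu L.
  The penult (syllable 4, klu) is light, so stress falls on the antepenult (syllable 3, si:).
  → primary stress on syllable 3.
Suffixed `gra.no.si:.klu.gu.sa.fo:` (7 syllables):
  Weights: 5 gu L, 6 sa L, 7 fo: H.
  The penult (syllable 6, sa) is light, so stress falls on the antepenult (syllable 5, gu).
  → primary stress on syllable 5.

yes: 3→5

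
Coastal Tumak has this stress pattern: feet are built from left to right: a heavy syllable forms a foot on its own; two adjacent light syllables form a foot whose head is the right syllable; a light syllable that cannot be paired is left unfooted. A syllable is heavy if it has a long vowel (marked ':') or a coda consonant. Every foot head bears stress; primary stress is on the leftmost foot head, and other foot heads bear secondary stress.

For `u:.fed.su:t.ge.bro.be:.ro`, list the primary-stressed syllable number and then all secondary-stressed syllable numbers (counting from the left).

primary 1, secondary 2, 3, 5, 6

Weights: 1 u: H, 2 fed H, 3 su:t H, 4 ge L, 5 bro L, 6 be: H, 7 ro L.
Parse left to right (heavy = foot alone; LL = one foot; stranded L unfooted): (ˈu:) (ˈfed) (ˈsu:t) (ge.ˈbro) (ˈbe:) ro.
Foot heads: 1, 2, 3, 5, 6.
Primary stress on the leftmost head = syllable 1.
Secondary stress on 2, 3, 5, 6: ˈu:.ˌfed.ˌsu:t.ge.ˌbro.ˌbe:.ro.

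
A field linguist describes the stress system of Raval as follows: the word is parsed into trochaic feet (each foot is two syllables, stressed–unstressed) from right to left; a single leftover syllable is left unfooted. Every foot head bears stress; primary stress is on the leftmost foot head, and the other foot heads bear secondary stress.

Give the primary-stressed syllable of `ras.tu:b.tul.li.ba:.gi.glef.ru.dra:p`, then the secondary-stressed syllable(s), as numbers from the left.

primary 2, secondary 4, 6, 8

Parse right to left into trochaic (ˈσσ) feet: ras (ˈtu:b.tul) (ˈli.ba:) (ˈgi.glef) (ˈru.dra:p). Syllable 1 is left unfooted.
Foot heads (stressed positions): 2, 4, 6, 8.
End Rule Leftmost: primary stress on the leftmost head = syllable 2.
Secondary stress on 4, 6, 8: ras.ˈtu:b.tul.ˌli.ba:.ˌgi.glef.ˌru.dra:p.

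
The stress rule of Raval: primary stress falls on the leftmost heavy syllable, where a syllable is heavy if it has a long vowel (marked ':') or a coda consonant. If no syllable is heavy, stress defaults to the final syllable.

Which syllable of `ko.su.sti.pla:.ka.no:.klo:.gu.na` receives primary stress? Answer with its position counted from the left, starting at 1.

Weights: 1 ko L, 2 su L, 3 sti L, 4 pla: H, 5 ka L, 6 no: H, 7 klo: H, 8 gu L, 9 na L.
Heavy syllables in the domain: 4, 6, 7. The leftmost is syllable 4 (pla:).
Primary stress: syllable 4 → ko.su.sti.ˈpla:.ka.no:.klo:.gu.na.

4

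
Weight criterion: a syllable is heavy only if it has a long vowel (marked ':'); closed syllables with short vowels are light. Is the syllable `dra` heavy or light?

`dra`: short vowel, open (no coda). Short vowel → light.

light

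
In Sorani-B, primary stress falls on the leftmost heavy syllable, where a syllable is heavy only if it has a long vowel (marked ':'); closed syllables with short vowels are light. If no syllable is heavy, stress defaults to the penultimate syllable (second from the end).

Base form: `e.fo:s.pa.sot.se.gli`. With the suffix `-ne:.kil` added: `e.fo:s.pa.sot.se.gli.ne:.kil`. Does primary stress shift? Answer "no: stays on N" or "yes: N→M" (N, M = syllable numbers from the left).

Base `e.fo:s.pa.sot.se.gli` (6 syllables):
  Weights: 1 e L, 2 fo:s H, 3 pa L, 4 sot L, 5 se L, 6 gli L.
  Heavy syllables in the domain: 2. The leftmost is syllable 2 (fo:s).
  → primary stress on syllable 2.
Suffixed `e.fo:s.pa.sot.se.gli.ne:.kil` (8 syllables):
  Weights: 1 e L, 2 fo:s H, 3 pa L, 4 sot L, 5 se L, 6 gli L, 7 ne: H, 8 kil L.
  Heavy syllables in the domain: 2, 7. The leftmost is syllable 2 (fo:s).
  → primary stress on syllable 2.

no: stays on 2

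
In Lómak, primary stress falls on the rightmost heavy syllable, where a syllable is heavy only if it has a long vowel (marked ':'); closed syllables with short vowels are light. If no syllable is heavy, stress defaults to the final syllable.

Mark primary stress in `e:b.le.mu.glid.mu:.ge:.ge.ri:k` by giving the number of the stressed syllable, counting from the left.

Weights: 1 e:b H, 2 le L, 3 mu L, 4 glid L, 5 mu: H, 6 ge: H, 7 ge L, 8 ri:k H.
Heavy syllables in the domain: 1, 5, 6, 8. The rightmost is syllable 8 (ri:k).
Primary stress: syllable 8 → e:b.le.mu.glid.mu:.ge:.ge.ˈri:k.

8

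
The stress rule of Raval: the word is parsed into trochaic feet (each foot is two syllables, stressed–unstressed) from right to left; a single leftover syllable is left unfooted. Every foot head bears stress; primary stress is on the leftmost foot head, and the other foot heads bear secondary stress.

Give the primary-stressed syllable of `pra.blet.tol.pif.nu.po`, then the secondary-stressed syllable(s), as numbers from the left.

Parse right to left into trochaic (ˈσσ) feet: (ˈpra.blet) (ˈtol.pif) (ˈnu.po).
Foot heads (stressed positions): 1, 3, 5.
End Rule Leftmost: primary stress on the leftmost head = syllable 1.
Secondary stress on 3, 5: ˈpra.blet.ˌtol.pif.ˌnu.po.

primary 1, secondary 3, 5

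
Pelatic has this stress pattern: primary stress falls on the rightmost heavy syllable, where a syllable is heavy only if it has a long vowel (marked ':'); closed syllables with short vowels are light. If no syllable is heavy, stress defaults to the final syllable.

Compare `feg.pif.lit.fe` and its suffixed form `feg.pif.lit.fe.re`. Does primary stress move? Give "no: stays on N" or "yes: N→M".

yes: 4→5

Base `feg.pif.lit.fe` (4 syllables):
  Weights: 1 feg L, 2 pif L, 3 lit L, 4 fe L.
  No heavy syllable in the domain; default to the final syllable = syllable 4.
  → primary stress on syllable 4.
Suffixed `feg.pif.lit.fe.re` (5 syllables):
  Weights: 1 feg L, 2 pif L, 3 lit L, 4 fe L, 5 re L.
  No heavy syllable in the domain; default to the final syllable = syllable 5.
  → primary stress on syllable 5.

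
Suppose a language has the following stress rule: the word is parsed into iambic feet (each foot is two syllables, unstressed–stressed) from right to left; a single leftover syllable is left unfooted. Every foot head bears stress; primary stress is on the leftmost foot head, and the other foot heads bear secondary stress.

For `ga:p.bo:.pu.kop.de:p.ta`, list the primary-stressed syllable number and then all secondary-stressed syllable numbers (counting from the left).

primary 2, secondary 4, 6

Parse right to left into iambic (σˈσ) feet: (ga:p.ˈbo:) (pu.ˈkop) (de:p.ˈta).
Foot heads (stressed positions): 2, 4, 6.
End Rule Leftmost: primary stress on the leftmost head = syllable 2.
Secondary stress on 4, 6: ga:p.ˈbo:.pu.ˌkop.de:p.ˌta.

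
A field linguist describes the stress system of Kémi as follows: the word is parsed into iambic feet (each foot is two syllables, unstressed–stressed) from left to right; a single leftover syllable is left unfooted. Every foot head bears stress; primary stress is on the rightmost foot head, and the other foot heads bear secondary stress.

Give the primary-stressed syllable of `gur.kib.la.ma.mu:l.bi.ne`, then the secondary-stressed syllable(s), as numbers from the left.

Parse left to right into iambic (σˈσ) feet: (gur.ˈkib) (la.ˈma) (mu:l.ˈbi) ne. Syllable 7 is left unfooted.
Foot heads (stressed positions): 2, 4, 6.
End Rule Rightmost: primary stress on the rightmost head = syllable 6.
Secondary stress on 2, 4: gur.ˌkib.la.ˌma.mu:l.ˈbi.ne.

primary 6, secondary 2, 4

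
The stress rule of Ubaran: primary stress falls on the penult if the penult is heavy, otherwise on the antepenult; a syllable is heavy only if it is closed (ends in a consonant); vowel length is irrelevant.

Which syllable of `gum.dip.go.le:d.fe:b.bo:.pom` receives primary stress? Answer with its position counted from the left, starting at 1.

5

Weights: 5 fe:b H, 6 bo: L, 7 pom H.
The penult (syllable 6, bo:) is light, so stress falls on the antepenult (syllable 5, fe:b).
Primary stress: syllable 5 → gum.dip.go.le:d.ˈfe:b.bo:.pom.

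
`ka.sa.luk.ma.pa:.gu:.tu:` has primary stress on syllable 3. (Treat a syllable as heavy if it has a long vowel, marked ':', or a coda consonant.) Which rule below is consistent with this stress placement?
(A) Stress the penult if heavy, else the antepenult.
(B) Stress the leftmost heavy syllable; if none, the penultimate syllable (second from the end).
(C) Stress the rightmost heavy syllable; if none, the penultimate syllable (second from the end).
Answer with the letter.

B

Rule A → syllable 6 (observed: 3).
Rule B → syllable 3 ✓.
Rule C → syllable 7 (observed: 3).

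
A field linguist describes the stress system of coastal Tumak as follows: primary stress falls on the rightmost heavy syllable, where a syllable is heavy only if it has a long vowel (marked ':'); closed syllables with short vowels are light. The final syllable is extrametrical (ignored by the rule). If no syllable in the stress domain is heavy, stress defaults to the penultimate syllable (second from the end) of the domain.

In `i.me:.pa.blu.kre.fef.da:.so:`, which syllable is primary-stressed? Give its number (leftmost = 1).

7

The final syllable (8, so:) is extrametrical; the stress domain is syllables 1–7.
Weights: 1 i L, 2 me: H, 3 pa L, 4 blu L, 5 kre L, 6 fef L, 7 da: H.
Heavy syllables in the domain: 2, 7. The rightmost is syllable 7 (da:).
Primary stress: syllable 7 → i.me:.pa.blu.kre.fef.ˈda:.so:.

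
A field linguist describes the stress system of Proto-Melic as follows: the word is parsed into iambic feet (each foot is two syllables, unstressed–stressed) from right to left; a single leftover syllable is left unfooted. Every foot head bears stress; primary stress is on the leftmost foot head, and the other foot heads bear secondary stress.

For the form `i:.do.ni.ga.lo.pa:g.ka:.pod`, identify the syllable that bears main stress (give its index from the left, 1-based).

Parse right to left into iambic (σˈσ) feet: (i:.ˈdo) (ni.ˈga) (lo.ˈpa:g) (ka:.ˈpod).
Foot heads (stressed positions): 2, 4, 6, 8.
End Rule Leftmost: primary stress on the leftmost head = syllable 2.
Primary stress: syllable 2 → i:.ˈdo.ni.ga.lo.pa:g.ka:.pod.

2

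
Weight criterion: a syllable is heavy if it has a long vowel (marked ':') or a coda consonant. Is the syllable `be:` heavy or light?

heavy

`be:`: long vowel, open (no coda). Long vowel → heavy.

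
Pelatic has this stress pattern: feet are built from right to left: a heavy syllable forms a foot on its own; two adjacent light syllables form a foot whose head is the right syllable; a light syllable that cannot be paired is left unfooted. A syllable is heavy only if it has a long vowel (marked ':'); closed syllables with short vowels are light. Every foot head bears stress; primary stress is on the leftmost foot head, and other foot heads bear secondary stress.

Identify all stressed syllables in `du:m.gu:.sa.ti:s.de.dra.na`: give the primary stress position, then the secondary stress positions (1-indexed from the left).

primary 1, secondary 2, 4, 7

Weights: 1 du:m H, 2 gu: H, 3 sa L, 4 ti:s H, 5 de L, 6 dra L, 7 na L.
Parse right to left (heavy = foot alone; LL = one foot; stranded L unfooted): (ˈdu:m) (ˈgu:) sa (ˈti:s) de (dra.ˈna).
Foot heads: 1, 2, 4, 7.
Primary stress on the leftmost head = syllable 1.
Secondary stress on 2, 4, 7: ˈdu:m.ˌgu:.sa.ˌti:s.de.dra.ˌna.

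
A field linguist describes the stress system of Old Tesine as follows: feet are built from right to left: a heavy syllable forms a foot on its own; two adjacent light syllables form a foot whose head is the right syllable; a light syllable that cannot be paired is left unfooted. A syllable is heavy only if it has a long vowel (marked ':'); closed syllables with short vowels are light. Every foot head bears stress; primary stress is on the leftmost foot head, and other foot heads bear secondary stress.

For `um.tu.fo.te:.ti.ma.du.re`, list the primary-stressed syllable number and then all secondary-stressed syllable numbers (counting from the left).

primary 3, secondary 4, 6, 8

Weights: 1 um L, 2 tu L, 3 fo L, 4 te: H, 5 ti L, 6 ma L, 7 du L, 8 re L.
Parse right to left (heavy = foot alone; LL = one foot; stranded L unfooted): um (tu.ˈfo) (ˈte:) (ti.ˈma) (du.ˈre).
Foot heads: 3, 4, 6, 8.
Primary stress on the leftmost head = syllable 3.
Secondary stress on 4, 6, 8: um.tu.ˈfo.ˌte:.ti.ˌma.du.ˌre.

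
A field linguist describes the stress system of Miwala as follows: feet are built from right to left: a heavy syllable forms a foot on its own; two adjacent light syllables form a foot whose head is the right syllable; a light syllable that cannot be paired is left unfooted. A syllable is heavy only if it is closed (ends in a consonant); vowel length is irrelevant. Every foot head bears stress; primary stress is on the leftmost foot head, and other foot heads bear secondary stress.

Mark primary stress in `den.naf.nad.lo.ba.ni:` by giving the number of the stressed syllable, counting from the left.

Weights: 1 den H, 2 naf H, 3 nad H, 4 lo L, 5 ba L, 6 ni: L.
Parse right to left (heavy = foot alone; LL = one foot; stranded L unfooted): (ˈden) (ˈnaf) (ˈnad) lo (ba.ˈni:).
Foot heads: 1, 2, 3, 6.
Primary stress on the leftmost head = syllable 1.
Primary stress: syllable 1 → ˈden.naf.nad.lo.ba.ni:.

1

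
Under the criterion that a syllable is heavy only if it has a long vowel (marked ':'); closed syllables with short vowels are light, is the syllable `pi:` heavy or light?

`pi:`: long vowel, open (no coda). Long vowel → heavy.

heavy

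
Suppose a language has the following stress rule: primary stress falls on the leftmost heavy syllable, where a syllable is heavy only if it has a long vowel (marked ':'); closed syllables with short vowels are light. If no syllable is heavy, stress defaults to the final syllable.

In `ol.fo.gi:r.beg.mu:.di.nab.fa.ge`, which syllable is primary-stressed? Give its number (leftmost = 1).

Weights: 1 ol L, 2 fo L, 3 gi:r H, 4 beg L, 5 mu: H, 6 di L, 7 nab L, 8 fa L, 9 ge L.
Heavy syllables in the domain: 3, 5. The leftmost is syllable 3 (gi:r).
Primary stress: syllable 3 → ol.fo.ˈgi:r.beg.mu:.di.nab.fa.ge.

3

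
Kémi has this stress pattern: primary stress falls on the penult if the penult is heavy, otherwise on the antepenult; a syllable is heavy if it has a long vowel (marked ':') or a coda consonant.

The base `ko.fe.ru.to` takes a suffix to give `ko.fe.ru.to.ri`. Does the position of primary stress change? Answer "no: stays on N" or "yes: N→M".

yes: 2→3

Base `ko.fe.ru.to` (4 syllables):
  Weights: 2 fe L, 3 ru L, 4 to L.
  The penult (syllable 3, ru) is light, so stress falls on the antepenult (syllable 2, fe).
  → primary stress on syllable 2.
Suffixed `ko.fe.ru.to.ri` (5 syllables):
  Weights: 3 ru L, 4 to L, 5 ri L.
  The penult (syllable 4, to) is light, so stress falls on the antepenult (syllable 3, ru).
  → primary stress on syllable 3.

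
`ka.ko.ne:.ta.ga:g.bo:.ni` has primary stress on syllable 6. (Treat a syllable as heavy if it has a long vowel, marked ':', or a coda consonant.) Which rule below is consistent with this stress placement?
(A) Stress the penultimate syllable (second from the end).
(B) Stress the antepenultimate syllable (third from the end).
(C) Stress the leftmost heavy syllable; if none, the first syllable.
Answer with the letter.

Rule A → syllable 6 ✓.
Rule B → syllable 5 (observed: 6).
Rule C → syllable 3 (observed: 6).

A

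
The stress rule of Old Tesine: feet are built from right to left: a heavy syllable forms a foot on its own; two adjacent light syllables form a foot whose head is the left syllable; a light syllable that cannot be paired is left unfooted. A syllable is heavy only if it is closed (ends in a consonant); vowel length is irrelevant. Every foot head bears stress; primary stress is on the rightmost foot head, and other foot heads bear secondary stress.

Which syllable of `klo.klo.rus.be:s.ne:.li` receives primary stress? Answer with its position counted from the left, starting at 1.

Weights: 1 klo L, 2 klo L, 3 rus H, 4 be:s H, 5 ne: L, 6 li L.
Parse right to left (heavy = foot alone; LL = one foot; stranded L unfooted): (ˈklo.klo) (ˈrus) (ˈbe:s) (ˈne:.li).
Foot heads: 1, 3, 4, 5.
Primary stress on the rightmost head = syllable 5.
Primary stress: syllable 5 → klo.klo.rus.be:s.ˈne:.li.

5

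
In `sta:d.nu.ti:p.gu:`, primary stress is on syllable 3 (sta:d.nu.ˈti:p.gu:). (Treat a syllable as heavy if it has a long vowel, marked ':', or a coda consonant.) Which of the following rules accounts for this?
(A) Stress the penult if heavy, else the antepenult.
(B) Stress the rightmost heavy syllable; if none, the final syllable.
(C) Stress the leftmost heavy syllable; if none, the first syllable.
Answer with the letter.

Rule A → syllable 3 ✓.
Rule B → syllable 4 (observed: 3).
Rule C → syllable 1 (observed: 3).

A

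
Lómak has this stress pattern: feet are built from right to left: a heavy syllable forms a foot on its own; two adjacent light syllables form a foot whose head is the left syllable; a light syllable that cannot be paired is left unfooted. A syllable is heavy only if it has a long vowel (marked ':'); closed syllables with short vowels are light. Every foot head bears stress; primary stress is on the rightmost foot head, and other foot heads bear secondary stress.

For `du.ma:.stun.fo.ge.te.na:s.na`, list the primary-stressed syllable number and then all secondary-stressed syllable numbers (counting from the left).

Weights: 1 du L, 2 ma: H, 3 stun L, 4 fo L, 5 ge L, 6 te L, 7 na:s H, 8 na L.
Parse right to left (heavy = foot alone; LL = one foot; stranded L unfooted): du (ˈma:) (ˈstun.fo) (ˈge.te) (ˈna:s) na.
Foot heads: 2, 3, 5, 7.
Primary stress on the rightmost head = syllable 7.
Secondary stress on 2, 3, 5: du.ˌma:.ˌstun.fo.ˌge.te.ˈna:s.na.

primary 7, secondary 2, 3, 5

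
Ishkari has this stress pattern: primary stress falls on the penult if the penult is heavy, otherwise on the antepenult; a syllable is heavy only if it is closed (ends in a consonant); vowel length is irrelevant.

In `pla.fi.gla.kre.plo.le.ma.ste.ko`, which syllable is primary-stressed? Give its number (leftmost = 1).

Weights: 7 ma L, 8 ste L, 9 ko L.
The penult (syllable 8, ste) is light, so stress falls on the antepenult (syllable 7, ma).
Primary stress: syllable 7 → pla.fi.gla.kre.plo.le.ˈma.ste.ko.

7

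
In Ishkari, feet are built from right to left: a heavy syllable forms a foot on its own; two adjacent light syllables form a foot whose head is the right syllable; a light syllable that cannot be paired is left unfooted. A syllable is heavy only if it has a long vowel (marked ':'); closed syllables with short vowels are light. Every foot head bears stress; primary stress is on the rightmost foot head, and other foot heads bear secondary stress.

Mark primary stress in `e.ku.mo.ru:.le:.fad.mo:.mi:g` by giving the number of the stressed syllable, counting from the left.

Weights: 1 e L, 2 ku L, 3 mo L, 4 ru: H, 5 le: H, 6 fad L, 7 mo: H, 8 mi:g H.
Parse right to left (heavy = foot alone; LL = one foot; stranded L unfooted): e (ku.ˈmo) (ˈru:) (ˈle:) fad (ˈmo:) (ˈmi:g).
Foot heads: 3, 4, 5, 7, 8.
Primary stress on the rightmost head = syllable 8.
Primary stress: syllable 8 → e.ku.mo.ru:.le:.fad.mo:.ˈmi:g.

8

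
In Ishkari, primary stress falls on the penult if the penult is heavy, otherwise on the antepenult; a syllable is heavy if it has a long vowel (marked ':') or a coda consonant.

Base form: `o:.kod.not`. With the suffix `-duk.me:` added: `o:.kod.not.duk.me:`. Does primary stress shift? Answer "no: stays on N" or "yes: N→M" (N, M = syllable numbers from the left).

yes: 2→4

Base `o:.kod.not` (3 syllables):
  Weights: 1 o: H, 2 kod H, 3 not H.
  The penult (syllable 2, kod) is heavy, so it takes stress.
  → primary stress on syllable 2.
Suffixed `o:.kod.not.duk.me:` (5 syllables):
  Weights: 3 not H, 4 duk H, 5 me: H.
  The penult (syllable 4, duk) is heavy, so it takes stress.
  → primary stress on syllable 4.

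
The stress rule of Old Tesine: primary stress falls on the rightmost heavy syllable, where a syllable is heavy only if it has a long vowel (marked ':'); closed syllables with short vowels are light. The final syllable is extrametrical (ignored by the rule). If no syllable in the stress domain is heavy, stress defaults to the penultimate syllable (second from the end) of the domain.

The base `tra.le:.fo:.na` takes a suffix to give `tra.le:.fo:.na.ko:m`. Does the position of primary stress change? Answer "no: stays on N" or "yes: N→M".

Base `tra.le:.fo:.na` (4 syllables):
  The final syllable (4, na) is extrametrical; the stress domain is syllables 1–3.
  Weights: 1 tra L, 2 le: H, 3 fo: H.
  Heavy syllables in the domain: 2, 3. The rightmost is syllable 3 (fo:).
  → primary stress on syllable 3.
Suffixed `tra.le:.fo:.na.ko:m` (5 syllables):
  The final syllable (5, ko:m) is extrametrical; the stress domain is syllables 1–4.
  Weights: 1 tra L, 2 le: H, 3 fo: H, 4 na L.
  Heavy syllables in the domain: 2, 3. The rightmost is syllable 3 (fo:).
  → primary stress on syllable 3.

no: stays on 3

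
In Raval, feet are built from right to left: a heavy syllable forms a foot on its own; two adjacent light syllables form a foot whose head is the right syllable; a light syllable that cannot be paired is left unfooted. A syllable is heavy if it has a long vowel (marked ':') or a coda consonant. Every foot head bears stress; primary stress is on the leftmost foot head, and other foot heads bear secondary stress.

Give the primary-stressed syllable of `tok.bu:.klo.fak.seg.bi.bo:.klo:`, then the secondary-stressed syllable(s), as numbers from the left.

Weights: 1 tok H, 2 bu: H, 3 klo L, 4 fak H, 5 seg H, 6 bi L, 7 bo: H, 8 klo: H.
Parse right to left (heavy = foot alone; LL = one foot; stranded L unfooted): (ˈtok) (ˈbu:) klo (ˈfak) (ˈseg) bi (ˈbo:) (ˈklo:).
Foot heads: 1, 2, 4, 5, 7, 8.
Primary stress on the leftmost head = syllable 1.
Secondary stress on 2, 4, 5, 7, 8: ˈtok.ˌbu:.klo.ˌfak.ˌseg.bi.ˌbo:.ˌklo:.

primary 1, secondary 2, 4, 5, 7, 8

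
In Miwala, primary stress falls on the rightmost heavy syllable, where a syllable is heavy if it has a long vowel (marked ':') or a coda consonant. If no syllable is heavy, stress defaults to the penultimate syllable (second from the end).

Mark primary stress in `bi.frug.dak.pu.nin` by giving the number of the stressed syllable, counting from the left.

Weights: 1 bi L, 2 frug H, 3 dak H, 4 pu L, 5 nin H.
Heavy syllables in the domain: 2, 3, 5. The rightmost is syllable 5 (nin).
Primary stress: syllable 5 → bi.frug.dak.pu.ˈnin.

5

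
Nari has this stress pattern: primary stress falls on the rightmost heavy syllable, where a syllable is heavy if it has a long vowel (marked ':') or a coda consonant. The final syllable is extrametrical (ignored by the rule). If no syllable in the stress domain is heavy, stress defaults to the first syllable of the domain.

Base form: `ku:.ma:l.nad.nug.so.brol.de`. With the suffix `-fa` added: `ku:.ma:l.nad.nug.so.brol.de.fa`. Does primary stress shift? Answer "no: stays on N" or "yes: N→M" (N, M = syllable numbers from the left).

Base `ku:.ma:l.nad.nug.so.brol.de` (7 syllables):
  The final syllable (7, de) is extrametrical; the stress domain is syllables 1–6.
  Weights: 1 ku: H, 2 ma:l H, 3 nad H, 4 nug H, 5 so L, 6 brol H.
  Heavy syllables in the domain: 1, 2, 3, 4, 6. The rightmost is syllable 6 (brol).
  → primary stress on syllable 6.
Suffixed `ku:.ma:l.nad.nug.so.brol.de.fa` (8 syllables):
  The final syllable (8, fa) is extrametrical; the stress domain is syllables 1–7.
  Weights: 1 ku: H, 2 ma:l H, 3 nad H, 4 nug H, 5 so L, 6 brol H, 7 de L.
  Heavy syllables in the domain: 1, 2, 3, 4, 6. The rightmost is syllable 6 (brol).
  → primary stress on syllable 6.

no: stays on 6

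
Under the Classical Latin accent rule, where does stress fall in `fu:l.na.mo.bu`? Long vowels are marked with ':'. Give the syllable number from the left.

Classical Latin: stress the penult if heavy (long vowel or closed), else the antepenult.
Weights: 2 na L, 3 mo L, 4 bu L.
The penult (syllable 3, mo) is light, so stress falls on the antepenult (syllable 2, na).
Stress on syllable 2: fu:l.ˈna.mo.bu.

2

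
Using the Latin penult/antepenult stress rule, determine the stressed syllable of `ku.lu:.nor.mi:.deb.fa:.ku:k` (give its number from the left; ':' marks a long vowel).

Classical Latin: stress the penult if heavy (long vowel or closed), else the antepenult.
Weights: 5 deb H, 6 fa: H, 7 ku:k H.
The penult (syllable 6, fa:) is heavy, so it takes stress.
Stress on syllable 6: ku.lu:.nor.mi:.deb.ˈfa:.ku:k.

6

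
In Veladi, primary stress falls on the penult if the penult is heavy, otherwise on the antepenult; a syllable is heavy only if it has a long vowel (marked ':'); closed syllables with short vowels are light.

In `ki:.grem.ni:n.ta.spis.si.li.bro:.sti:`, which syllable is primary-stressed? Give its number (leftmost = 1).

Weights: 7 li L, 8 bro: H, 9 sti: H.
The penult (syllable 8, bro:) is heavy, so it takes stress.
Primary stress: syllable 8 → ki:.grem.ni:n.ta.spis.si.li.ˈbro:.sti:.

8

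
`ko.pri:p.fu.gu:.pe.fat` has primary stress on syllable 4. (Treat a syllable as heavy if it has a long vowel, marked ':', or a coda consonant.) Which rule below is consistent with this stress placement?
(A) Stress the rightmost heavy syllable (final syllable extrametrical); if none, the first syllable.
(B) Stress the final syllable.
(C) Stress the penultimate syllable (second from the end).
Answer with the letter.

A

Rule A → syllable 4 ✓.
Rule B → syllable 6 (observed: 4).
Rule C → syllable 5 (observed: 4).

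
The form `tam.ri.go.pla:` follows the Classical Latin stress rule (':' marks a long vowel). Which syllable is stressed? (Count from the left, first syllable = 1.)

2

Classical Latin: stress the penult if heavy (long vowel or closed), else the antepenult.
Weights: 2 ri L, 3 go L, 4 pla: H.
The penult (syllable 3, go) is light, so stress falls on the antepenult (syllable 2, ri).
Stress on syllable 2: tam.ˈri.go.pla:.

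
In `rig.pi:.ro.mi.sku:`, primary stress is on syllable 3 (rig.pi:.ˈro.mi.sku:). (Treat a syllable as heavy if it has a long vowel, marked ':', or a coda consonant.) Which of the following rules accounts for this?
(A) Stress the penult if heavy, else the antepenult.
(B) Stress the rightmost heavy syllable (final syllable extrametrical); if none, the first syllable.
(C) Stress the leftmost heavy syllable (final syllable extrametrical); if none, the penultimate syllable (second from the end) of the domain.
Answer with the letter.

Rule A → syllable 3 ✓.
Rule B → syllable 2 (observed: 3).
Rule C → syllable 1 (observed: 3).

A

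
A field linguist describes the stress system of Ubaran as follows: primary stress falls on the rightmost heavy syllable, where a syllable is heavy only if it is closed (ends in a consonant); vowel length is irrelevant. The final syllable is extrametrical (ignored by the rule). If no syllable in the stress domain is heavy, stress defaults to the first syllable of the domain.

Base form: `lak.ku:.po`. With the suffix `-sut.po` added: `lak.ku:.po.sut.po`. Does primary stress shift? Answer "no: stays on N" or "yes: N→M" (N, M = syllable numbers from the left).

yes: 1→4

Base `lak.ku:.po` (3 syllables):
  The final syllable (3, po) is extrametrical; the stress domain is syllables 1–2.
  Weights: 1 lak H, 2 ku: L.
  Heavy syllables in the domain: 1. The rightmost is syllable 1 (lak).
  → primary stress on syllable 1.
Suffixed `lak.ku:.po.sut.po` (5 syllables):
  The final syllable (5, po) is extrametrical; the stress domain is syllables 1–4.
  Weights: 1 lak H, 2 ku: L, 3 po L, 4 sut H.
  Heavy syllables in the domain: 1, 4. The rightmost is syllable 4 (sut).
  → primary stress on syllable 4.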